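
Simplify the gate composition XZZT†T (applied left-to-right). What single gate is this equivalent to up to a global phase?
X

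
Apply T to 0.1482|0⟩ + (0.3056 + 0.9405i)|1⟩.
0.1482|0⟩ + (-0.4489 + 0.8811i)|1⟩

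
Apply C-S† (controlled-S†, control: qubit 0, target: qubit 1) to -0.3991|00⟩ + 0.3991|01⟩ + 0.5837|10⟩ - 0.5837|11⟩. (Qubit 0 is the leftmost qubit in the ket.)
-0.3991|00⟩ + 0.3991|01⟩ + 0.5837|10⟩ + 0.5837i|11⟩

C-S† leaves the control-|0⟩ kets |00⟩, |01⟩ unchanged and applies S† to qubit 1 on the control-|1⟩ pair (|10⟩, |11⟩).
S† = [[1, 0], [0, -i]].
With a = amp(|10⟩) = 0.5837 and b = amp(|11⟩) = -0.5837:
new amp(|10⟩) = (1)·a = 0.5837
new amp(|11⟩) = (-i)·b = 0.5837i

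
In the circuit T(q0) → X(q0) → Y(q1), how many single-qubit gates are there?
3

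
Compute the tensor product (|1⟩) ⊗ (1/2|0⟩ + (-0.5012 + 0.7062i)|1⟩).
1/2|10⟩ + (-0.5012 + 0.7062i)|11⟩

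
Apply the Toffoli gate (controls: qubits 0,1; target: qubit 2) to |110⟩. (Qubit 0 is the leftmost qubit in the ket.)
|111⟩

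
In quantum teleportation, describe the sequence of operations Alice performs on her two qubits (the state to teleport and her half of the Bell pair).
CNOT (state → Bell), then H on state qubit, then measure both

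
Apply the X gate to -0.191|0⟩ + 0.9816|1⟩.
0.9816|0⟩ - 0.191|1⟩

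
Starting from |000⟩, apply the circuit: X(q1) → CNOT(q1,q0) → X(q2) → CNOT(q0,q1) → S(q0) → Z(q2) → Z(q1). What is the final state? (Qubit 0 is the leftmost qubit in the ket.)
-i|101⟩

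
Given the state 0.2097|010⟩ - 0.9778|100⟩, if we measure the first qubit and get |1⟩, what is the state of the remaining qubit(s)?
-|00⟩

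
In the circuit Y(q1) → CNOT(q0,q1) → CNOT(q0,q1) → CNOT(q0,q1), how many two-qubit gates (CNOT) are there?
3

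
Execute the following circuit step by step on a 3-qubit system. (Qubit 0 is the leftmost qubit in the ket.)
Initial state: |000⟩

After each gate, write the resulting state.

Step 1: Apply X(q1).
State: |010⟩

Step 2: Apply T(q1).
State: (1/√2 + (1/√2)i)|010⟩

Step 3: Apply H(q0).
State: (1/2 + (1/2)i)|010⟩ + (1/2 + (1/2)i)|110⟩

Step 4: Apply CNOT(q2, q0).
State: (1/2 + (1/2)i)|010⟩ + (1/2 + (1/2)i)|110⟩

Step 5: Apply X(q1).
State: (1/2 + (1/2)i)|000⟩ + (1/2 + (1/2)i)|100⟩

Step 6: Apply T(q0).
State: (1/2 + (1/2)i)|000⟩ + (1/√2)i|100⟩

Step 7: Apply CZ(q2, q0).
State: (1/2 + (1/2)i)|000⟩ + (1/√2)i|100⟩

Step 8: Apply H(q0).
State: (1/√8 + 0.8536i)|000⟩ + (1/√8 - 0.1464i)|100⟩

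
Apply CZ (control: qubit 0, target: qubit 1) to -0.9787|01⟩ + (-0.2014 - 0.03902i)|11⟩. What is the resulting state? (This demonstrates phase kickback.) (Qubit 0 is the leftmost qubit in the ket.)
-0.9787|01⟩ + (0.2014 + 0.03902i)|11⟩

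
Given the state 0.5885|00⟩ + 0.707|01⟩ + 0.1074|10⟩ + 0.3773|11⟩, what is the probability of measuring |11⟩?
0.1424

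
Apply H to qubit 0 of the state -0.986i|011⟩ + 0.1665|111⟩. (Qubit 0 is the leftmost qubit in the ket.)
(0.1177 - 0.6972i)|011⟩ + (-0.1177 - 0.6972i)|111⟩

H on qubit 0 mixes each pair of kets that differ only in qubit 0: amplitudes (a, b) of (|…0…⟩, |…1…⟩) become ((a + b)/√2, (a − b)/√2). Kets absent from the input have amplitude 0.
(|011⟩, |111⟩): (a, b) = (-0.986i, 0.1665) → ((0.1177 - 0.6972i), (-0.1177 - 0.6972i))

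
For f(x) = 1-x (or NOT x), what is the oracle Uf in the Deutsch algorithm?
CNOT followed by I ⊗ X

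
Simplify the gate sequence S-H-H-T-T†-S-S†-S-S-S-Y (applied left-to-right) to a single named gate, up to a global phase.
Y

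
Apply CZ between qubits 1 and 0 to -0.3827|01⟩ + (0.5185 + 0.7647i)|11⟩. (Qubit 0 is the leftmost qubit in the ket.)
-0.3827|01⟩ + (-0.5185 - 0.7647i)|11⟩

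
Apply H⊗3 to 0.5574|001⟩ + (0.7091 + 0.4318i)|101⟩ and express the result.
(0.4478 + 0.1527i)|000⟩ + (-0.4478 - 0.1527i)|001⟩ + (0.4478 + 0.1527i)|010⟩ + (-0.4478 - 0.1527i)|011⟩ + (-0.05363 - 0.1527i)|100⟩ + (0.05363 + 0.1527i)|101⟩ + (-0.05363 - 0.1527i)|110⟩ + (0.05363 + 0.1527i)|111⟩

H⊗3 gives amp(|y⟩) = (1/2√2) Σ_x (−1)^(x·y) amp(|x⟩), where x·y is the number of positions in which both x and y have a 1.
|000⟩: (0.5574 + (0.7091 + 0.4318i))/(2√2) = (0.4478 + 0.1527i)
|001⟩: (-0.5574 - (0.7091 + 0.4318i))/(2√2) = (-0.4478 - 0.1527i)
|010⟩: (0.5574 + (0.7091 + 0.4318i))/(2√2) = (0.4478 + 0.1527i)
|011⟩: (-0.5574 - (0.7091 + 0.4318i))/(2√2) = (-0.4478 - 0.1527i)
|100⟩: (0.5574 - (0.7091 + 0.4318i))/(2√2) = (-0.05363 - 0.1527i)
|101⟩: (-0.5574 + (0.7091 + 0.4318i))/(2√2) = (0.05363 + 0.1527i)
|110⟩: (0.5574 - (0.7091 + 0.4318i))/(2√2) = (-0.05363 - 0.1527i)
|111⟩: (-0.5574 + (0.7091 + 0.4318i))/(2√2) = (0.05363 + 0.1527i)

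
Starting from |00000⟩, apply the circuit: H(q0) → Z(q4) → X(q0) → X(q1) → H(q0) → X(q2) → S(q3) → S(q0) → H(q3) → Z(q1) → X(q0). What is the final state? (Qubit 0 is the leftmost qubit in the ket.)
-1/√2|11100⟩ - 1/√2|11110⟩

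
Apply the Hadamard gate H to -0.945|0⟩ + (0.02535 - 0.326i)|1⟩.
(-0.6503 - 0.2305i)|0⟩ + (-0.6861 + 0.2305i)|1⟩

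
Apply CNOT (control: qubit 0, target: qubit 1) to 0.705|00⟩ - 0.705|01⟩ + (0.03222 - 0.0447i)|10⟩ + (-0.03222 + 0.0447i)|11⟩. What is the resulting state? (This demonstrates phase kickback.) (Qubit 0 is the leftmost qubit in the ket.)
0.705|00⟩ - 0.705|01⟩ + (-0.03222 + 0.0447i)|10⟩ + (0.03222 - 0.0447i)|11⟩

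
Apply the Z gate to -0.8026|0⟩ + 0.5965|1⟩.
-0.8026|0⟩ - 0.5965|1⟩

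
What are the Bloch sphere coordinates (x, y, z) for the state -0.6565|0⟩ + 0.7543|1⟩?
(-0.9904, 0, -0.138)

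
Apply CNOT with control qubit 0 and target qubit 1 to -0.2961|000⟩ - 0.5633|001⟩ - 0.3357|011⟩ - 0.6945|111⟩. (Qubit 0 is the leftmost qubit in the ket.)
-0.2961|000⟩ - 0.5633|001⟩ - 0.3357|011⟩ - 0.6945|101⟩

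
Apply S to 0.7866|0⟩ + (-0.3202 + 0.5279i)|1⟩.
0.7866|0⟩ + (-0.5279 - 0.3202i)|1⟩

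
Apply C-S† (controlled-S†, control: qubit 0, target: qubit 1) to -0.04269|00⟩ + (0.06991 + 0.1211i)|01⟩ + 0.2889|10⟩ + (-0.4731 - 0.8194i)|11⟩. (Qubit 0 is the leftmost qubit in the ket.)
-0.04269|00⟩ + (0.06991 + 0.1211i)|01⟩ + 0.2889|10⟩ + (-0.8194 + 0.4731i)|11⟩

C-S† leaves the control-|0⟩ kets |00⟩, |01⟩ unchanged and applies S† to qubit 1 on the control-|1⟩ pair (|10⟩, |11⟩).
S† = [[1, 0], [0, -i]].
With a = amp(|10⟩) = 0.2889 and b = amp(|11⟩) = (-0.4731 - 0.8194i):
new amp(|10⟩) = (1)·a = 0.2889
new amp(|11⟩) = (-i)·b = (-0.8194 + 0.4731i)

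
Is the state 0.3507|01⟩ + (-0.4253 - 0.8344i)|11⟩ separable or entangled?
Separable

Writing the state as a|00⟩ + b|01⟩ + c|10⟩ + d|11⟩, it is a product state iff ad − bc = 0.
Here (a, b, c, d) = (0, 0.3507, 0, (-0.4253 - 0.8344i)): ad − bc = (0)(-0.4253 - 0.8344i) − (0.3507)(0) = 0, so the state is separable.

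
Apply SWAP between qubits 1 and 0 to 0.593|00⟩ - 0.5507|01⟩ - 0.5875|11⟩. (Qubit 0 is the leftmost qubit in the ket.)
0.593|00⟩ - 0.5507|10⟩ - 0.5875|11⟩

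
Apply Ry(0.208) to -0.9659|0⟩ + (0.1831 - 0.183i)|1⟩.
(-0.9797 + 0.019i)|0⟩ + (0.08184 - 0.182i)|1⟩

Ry(0.208) = [[cos(θ/2), −sin(θ/2)], [sin(θ/2), cos(θ/2)]]; θ = 0.208, cos(θ/2) ≈ 0.994597, sin(θ/2) ≈ 0.103813.
With a = amp(|0⟩) = -0.9659 and b = amp(|1⟩) = (0.1831 - 0.183i):
new amp(|0⟩) = (0.994597)·a + (-0.103813)·b = (-0.9797 + 0.019i)
new amp(|1⟩) = (0.103813)·a + (0.994597)·b = (0.08184 - 0.182i)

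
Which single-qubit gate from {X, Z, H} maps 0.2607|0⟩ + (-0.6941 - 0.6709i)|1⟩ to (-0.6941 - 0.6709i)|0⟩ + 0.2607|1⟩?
X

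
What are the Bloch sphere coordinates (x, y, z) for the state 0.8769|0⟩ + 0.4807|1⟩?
(0.8431, 0, 0.5379)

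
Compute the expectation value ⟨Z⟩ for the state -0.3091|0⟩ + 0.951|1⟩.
-0.8089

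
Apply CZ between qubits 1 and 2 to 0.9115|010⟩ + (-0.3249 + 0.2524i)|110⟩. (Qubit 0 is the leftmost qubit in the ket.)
0.9115|010⟩ + (-0.3249 + 0.2524i)|110⟩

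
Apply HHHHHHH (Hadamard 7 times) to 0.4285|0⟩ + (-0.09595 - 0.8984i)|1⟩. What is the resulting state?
(0.2351 - 0.6353i)|0⟩ + (0.3708 + 0.6353i)|1⟩

H² = I, so H^7 = H: a single Hadamard. With (a, b) = (0.4285, (-0.09595 - 0.8984i)), H gives ((a + b)/√2, (a − b)/√2) = ((0.2351 - 0.6353i), (0.3708 + 0.6353i)).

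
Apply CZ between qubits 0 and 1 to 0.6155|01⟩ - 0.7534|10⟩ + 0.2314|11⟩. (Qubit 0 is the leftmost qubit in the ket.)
0.6155|01⟩ - 0.7534|10⟩ - 0.2314|11⟩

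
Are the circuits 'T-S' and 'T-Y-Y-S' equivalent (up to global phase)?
Yes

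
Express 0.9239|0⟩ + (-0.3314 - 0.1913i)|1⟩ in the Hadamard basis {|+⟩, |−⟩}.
(0.419 - 0.1353i)|+⟩ + (0.8876 + 0.1353i)|−⟩

With |ψ⟩ = α|0⟩ + β|1⟩, the Hadamard-basis coefficients are ⟨+|ψ⟩ = (α + β)/√2 and ⟨−|ψ⟩ = (α − β)/√2.
Here α = 0.9239, β = (-0.3314 - 0.1913i): (α + β)/√2 = (0.419 - 0.1353i), (α − β)/√2 = (0.8876 + 0.1353i).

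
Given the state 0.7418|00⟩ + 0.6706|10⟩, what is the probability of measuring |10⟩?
0.4497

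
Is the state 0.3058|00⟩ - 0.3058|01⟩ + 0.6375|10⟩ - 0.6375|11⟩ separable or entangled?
Separable

Writing the state as a|00⟩ + b|01⟩ + c|10⟩ + d|11⟩, it is a product state iff ad − bc = 0.
Here (a, b, c, d) = (0.3058, -0.3058, 0.6375, -0.6375): ad − bc = (0.3058)(-0.6375) − (-0.3058)(0.6375) = 0, so the state is separable.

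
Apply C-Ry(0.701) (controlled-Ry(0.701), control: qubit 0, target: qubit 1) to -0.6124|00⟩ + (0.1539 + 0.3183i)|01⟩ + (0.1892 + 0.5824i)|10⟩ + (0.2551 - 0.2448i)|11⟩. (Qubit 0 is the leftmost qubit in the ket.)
-0.6124|00⟩ + (0.1539 + 0.3183i)|01⟩ + (0.0901 + 0.631i)|10⟩ + (0.3046 - 0.02994i)|11⟩

C-Ry(0.701) leaves the control-|0⟩ kets |00⟩, |01⟩ unchanged and applies Ry(0.701) to qubit 1 on the control-|1⟩ pair (|10⟩, |11⟩).
Ry(0.701) = [[cos(θ/2), −sin(θ/2)], [sin(θ/2), cos(θ/2)]]; θ = 0.701, cos(θ/2) ≈ 0.939201, sin(θ/2) ≈ 0.343367.
With a = amp(|10⟩) = (0.1892 + 0.5824i) and b = amp(|11⟩) = (0.2551 - 0.2448i):
new amp(|10⟩) = (0.939201)·a + (-0.343367)·b = (0.0901 + 0.631i)
new amp(|11⟩) = (0.343367)·a + (0.939201)·b = (0.3046 - 0.02994i)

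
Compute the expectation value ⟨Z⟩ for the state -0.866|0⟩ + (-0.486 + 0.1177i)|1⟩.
0.4999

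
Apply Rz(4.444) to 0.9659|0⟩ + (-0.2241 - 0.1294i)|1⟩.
(-0.5855 - 0.7682i)|0⟩ + (0.2388 - 0.0998i)|1⟩

Rz(4.444) = [[e^(−iθ/2), 0], [0, e^(iθ/2)]] with e^(±iθ/2) = cos(θ/2) ± i·sin(θ/2); θ = 4.444, cos(θ/2) ≈ -0.606144, sin(θ/2) ≈ 0.795355.
With a = amp(|0⟩) = 0.9659 and b = amp(|1⟩) = (-0.2241 - 0.1294i):
new amp(|0⟩) = (-0.606144 - 0.795355i)·a = (-0.5855 - 0.7682i)
new amp(|1⟩) = (-0.606144 + 0.795355i)·b = (0.2388 - 0.0998i)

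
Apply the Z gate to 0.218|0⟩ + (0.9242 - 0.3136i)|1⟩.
0.218|0⟩ + (-0.9242 + 0.3136i)|1⟩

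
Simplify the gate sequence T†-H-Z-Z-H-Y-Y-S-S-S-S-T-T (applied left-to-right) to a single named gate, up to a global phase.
T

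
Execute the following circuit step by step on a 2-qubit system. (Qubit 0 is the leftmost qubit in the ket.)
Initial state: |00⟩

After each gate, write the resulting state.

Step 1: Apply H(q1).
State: 1/√2|00⟩ + 1/√2|01⟩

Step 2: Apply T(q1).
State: 1/√2|00⟩ + (1/2 + (1/2)i)|01⟩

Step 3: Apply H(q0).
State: 1/2|00⟩ + (1/√8 + (1/√8)i)|01⟩ + 1/2|10⟩ + (1/√8 + (1/√8)i)|11⟩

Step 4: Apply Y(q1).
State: (1/√8 - (1/√8)i)|00⟩ + (1/2)i|01⟩ + (1/√8 - (1/√8)i)|10⟩ + (1/2)i|11⟩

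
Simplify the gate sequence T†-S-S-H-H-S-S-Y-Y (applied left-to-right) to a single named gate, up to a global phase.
T†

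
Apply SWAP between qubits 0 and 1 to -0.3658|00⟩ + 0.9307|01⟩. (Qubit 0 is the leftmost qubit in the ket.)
-0.3658|00⟩ + 0.9307|10⟩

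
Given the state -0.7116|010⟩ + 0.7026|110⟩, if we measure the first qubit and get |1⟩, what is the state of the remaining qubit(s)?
|10⟩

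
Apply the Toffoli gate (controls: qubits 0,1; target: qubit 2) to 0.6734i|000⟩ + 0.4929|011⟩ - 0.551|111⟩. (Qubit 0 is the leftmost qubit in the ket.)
0.6734i|000⟩ + 0.4929|011⟩ - 0.551|110⟩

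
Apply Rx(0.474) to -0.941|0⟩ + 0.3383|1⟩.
(-0.9147 - 0.07943i)|0⟩ + (0.3288 + 0.2209i)|1⟩

Rx(0.474) = [[cos(θ/2), −i·sin(θ/2)], [−i·sin(θ/2), cos(θ/2)]]; θ = 0.474, cos(θ/2) ≈ 0.972047, sin(θ/2) ≈ 0.234788.
With a = amp(|0⟩) = -0.941 and b = amp(|1⟩) = 0.3383:
new amp(|0⟩) = (0.972047)·a + (-0.234788i)·b = (-0.9147 - 0.07943i)
new amp(|1⟩) = (-0.234788i)·a + (0.972047)·b = (0.3288 + 0.2209i)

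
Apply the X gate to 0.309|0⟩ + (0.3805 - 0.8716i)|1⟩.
(0.3805 - 0.8716i)|0⟩ + 0.309|1⟩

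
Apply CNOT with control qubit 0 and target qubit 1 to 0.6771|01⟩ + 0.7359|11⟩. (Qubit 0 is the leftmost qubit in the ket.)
0.6771|01⟩ + 0.7359|10⟩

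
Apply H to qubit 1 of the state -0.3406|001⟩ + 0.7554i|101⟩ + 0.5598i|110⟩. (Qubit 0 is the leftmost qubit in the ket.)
-0.2408|001⟩ - 0.2408|011⟩ + 0.3958i|100⟩ + 0.5341i|101⟩ - 0.3958i|110⟩ + 0.5341i|111⟩

H on qubit 1 mixes each pair of kets that differ only in qubit 1: amplitudes (a, b) of (|…0…⟩, |…1…⟩) become ((a + b)/√2, (a − b)/√2). Kets absent from the input have amplitude 0.
(|001⟩, |011⟩): (a, b) = (-0.3406, 0) → (-0.2408, -0.2408)
(|100⟩, |110⟩): (a, b) = (0, 0.5598i) → (0.3958i, -0.3958i)
(|101⟩, |111⟩): (a, b) = (0.7554i, 0) → (0.5341i, 0.5341i)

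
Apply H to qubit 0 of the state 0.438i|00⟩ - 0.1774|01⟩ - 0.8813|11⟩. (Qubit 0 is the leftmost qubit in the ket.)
0.3097i|00⟩ - 0.7486|01⟩ + 0.3097i|10⟩ + 0.4977|11⟩

H on qubit 0 mixes each pair of kets that differ only in qubit 0: amplitudes (a, b) of (|…0…⟩, |…1…⟩) become ((a + b)/√2, (a − b)/√2). Kets absent from the input have amplitude 0.
(|00⟩, |10⟩): (a, b) = (0.438i, 0) → (0.3097i, 0.3097i)
(|01⟩, |11⟩): (a, b) = (-0.1774, -0.8813) → (-0.7486, 0.4977)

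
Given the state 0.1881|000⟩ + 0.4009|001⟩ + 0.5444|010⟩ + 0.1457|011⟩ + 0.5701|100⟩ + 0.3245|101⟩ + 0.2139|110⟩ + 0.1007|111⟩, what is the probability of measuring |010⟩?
0.2964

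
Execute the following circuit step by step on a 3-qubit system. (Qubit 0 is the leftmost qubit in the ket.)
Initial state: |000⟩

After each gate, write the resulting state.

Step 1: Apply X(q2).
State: |001⟩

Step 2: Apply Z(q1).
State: |001⟩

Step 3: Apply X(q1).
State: |011⟩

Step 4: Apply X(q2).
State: |010⟩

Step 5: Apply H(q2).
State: 1/√2|010⟩ + 1/√2|011⟩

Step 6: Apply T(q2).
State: 1/√2|010⟩ + (1/2 + (1/2)i)|011⟩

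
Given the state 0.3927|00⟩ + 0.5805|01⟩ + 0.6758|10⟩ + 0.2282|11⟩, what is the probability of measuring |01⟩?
0.337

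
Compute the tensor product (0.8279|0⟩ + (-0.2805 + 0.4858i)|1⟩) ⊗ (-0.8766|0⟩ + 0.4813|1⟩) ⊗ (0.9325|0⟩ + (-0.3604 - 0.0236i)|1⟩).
-0.6767|000⟩ + (0.2616 + 0.01713i)|001⟩ + 0.3716|010⟩ + (-0.1436 - 0.009404i)|011⟩ + (0.2293 - 0.3971i)|100⟩ + (-0.09867 + 0.1477i)|101⟩ + (-0.1259 + 0.218i)|110⟩ + (0.05417 - 0.08108i)|111⟩

amp(|b₁b₂…⟩) = product of the factor amplitudes for bits b₁, b₂, …; only kets whose every factor amplitude is nonzero survive.
|000⟩: (0.8279)(-0.8766)(0.9325) = -0.6767
|001⟩: (0.8279)(-0.8766)(-0.3604 - 0.0236i) = (0.2616 + 0.01713i)
|010⟩: (0.8279)(0.4813)(0.9325) = 0.3716
|011⟩: (0.8279)(0.4813)(-0.3604 - 0.0236i) = (-0.1436 - 0.009404i)
|100⟩: (-0.2805 + 0.4858i)(-0.8766)(0.9325) = (0.2293 - 0.3971i)
|101⟩: (-0.2805 + 0.4858i)(-0.8766)(-0.3604 - 0.0236i) = (-0.09867 + 0.1477i)
|110⟩: (-0.2805 + 0.4858i)(0.4813)(0.9325) = (-0.1259 + 0.218i)
|111⟩: (-0.2805 + 0.4858i)(0.4813)(-0.3604 - 0.0236i) = (0.05417 - 0.08108i)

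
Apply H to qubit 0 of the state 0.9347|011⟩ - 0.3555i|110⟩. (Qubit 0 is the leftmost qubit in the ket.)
-0.2514i|010⟩ + 0.6609|011⟩ + 0.2514i|110⟩ + 0.6609|111⟩

H on qubit 0 mixes each pair of kets that differ only in qubit 0: amplitudes (a, b) of (|…0…⟩, |…1…⟩) become ((a + b)/√2, (a − b)/√2). Kets absent from the input have amplitude 0.
(|010⟩, |110⟩): (a, b) = (0, -0.3555i) → (-0.2514i, 0.2514i)
(|011⟩, |111⟩): (a, b) = (0.9347, 0) → (0.6609, 0.6609)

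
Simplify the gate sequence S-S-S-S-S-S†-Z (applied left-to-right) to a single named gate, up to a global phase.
Z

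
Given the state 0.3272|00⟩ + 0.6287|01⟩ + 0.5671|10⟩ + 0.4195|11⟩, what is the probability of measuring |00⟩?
0.1071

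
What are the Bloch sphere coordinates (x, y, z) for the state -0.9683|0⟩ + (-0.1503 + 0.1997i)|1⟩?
(0.2911, -0.3867, 0.8751)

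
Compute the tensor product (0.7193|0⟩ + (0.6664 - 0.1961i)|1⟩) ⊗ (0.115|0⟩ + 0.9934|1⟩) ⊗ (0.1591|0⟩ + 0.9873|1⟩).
0.01316|000⟩ + 0.08167|001⟩ + 0.1137|010⟩ + 0.7055|011⟩ + (0.01219 - 0.003588i)|100⟩ + (0.07566 - 0.02227i)|101⟩ + (0.1053 - 0.03099i)|110⟩ + (0.6536 - 0.1923i)|111⟩

amp(|b₁b₂…⟩) = product of the factor amplitudes for bits b₁, b₂, …; only kets whose every factor amplitude is nonzero survive.
|000⟩: (0.7193)(0.115)(0.1591) = 0.01316
|001⟩: (0.7193)(0.115)(0.9873) = 0.08167
|010⟩: (0.7193)(0.9934)(0.1591) = 0.1137
|011⟩: (0.7193)(0.9934)(0.9873) = 0.7055
|100⟩: (0.6664 - 0.1961i)(0.115)(0.1591) = (0.01219 - 0.003588i)
|101⟩: (0.6664 - 0.1961i)(0.115)(0.9873) = (0.07566 - 0.02227i)
|110⟩: (0.6664 - 0.1961i)(0.9934)(0.1591) = (0.1053 - 0.03099i)
|111⟩: (0.6664 - 0.1961i)(0.9934)(0.9873) = (0.6536 - 0.1923i)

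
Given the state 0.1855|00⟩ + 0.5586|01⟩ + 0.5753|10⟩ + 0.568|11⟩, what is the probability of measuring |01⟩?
0.312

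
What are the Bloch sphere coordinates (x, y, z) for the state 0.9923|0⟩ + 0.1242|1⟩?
(0.2465, 0, 0.9692)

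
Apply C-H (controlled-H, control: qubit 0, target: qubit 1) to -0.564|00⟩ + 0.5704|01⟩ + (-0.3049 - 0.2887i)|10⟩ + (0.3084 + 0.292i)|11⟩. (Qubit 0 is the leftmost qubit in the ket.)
-0.564|00⟩ + 0.5704|01⟩ + (0.002475 + 0.002333i)|10⟩ + (-0.4337 - 0.4106i)|11⟩

C-H leaves the control-|0⟩ kets |00⟩, |01⟩ unchanged and applies H to qubit 1 on the control-|1⟩ pair (|10⟩, |11⟩).
H = [[1/√2, 1/√2], [1/√2, -1/√2]].
With a = amp(|10⟩) = (-0.3049 - 0.2887i) and b = amp(|11⟩) = (0.3084 + 0.292i):
new amp(|10⟩) = (1/√2)·a + (1/√2)·b = (0.002475 + 0.002333i)
new amp(|11⟩) = (1/√2)·a + (-1/√2)·b = (-0.4337 - 0.4106i)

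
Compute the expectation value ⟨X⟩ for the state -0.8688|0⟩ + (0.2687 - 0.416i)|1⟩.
-0.4669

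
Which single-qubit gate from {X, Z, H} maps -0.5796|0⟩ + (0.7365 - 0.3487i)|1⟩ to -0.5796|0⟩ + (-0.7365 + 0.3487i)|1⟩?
Z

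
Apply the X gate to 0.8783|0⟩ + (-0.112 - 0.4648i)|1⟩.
(-0.112 - 0.4648i)|0⟩ + 0.8783|1⟩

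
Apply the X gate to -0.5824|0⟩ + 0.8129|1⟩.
0.8129|0⟩ - 0.5824|1⟩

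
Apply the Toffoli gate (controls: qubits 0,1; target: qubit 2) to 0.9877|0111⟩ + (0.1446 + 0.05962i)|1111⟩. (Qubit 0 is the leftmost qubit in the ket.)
0.9877|0111⟩ + (0.1446 + 0.05962i)|1101⟩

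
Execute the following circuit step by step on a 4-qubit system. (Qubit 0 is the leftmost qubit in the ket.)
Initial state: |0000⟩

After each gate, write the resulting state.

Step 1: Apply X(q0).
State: |1000⟩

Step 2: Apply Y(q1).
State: i|1100⟩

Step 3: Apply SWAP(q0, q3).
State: i|0101⟩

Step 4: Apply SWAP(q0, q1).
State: i|1001⟩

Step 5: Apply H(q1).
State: (1/√2)i|1001⟩ + (1/√2)i|1101⟩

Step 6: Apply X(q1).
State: (1/√2)i|1001⟩ + (1/√2)i|1101⟩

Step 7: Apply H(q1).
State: i|1001⟩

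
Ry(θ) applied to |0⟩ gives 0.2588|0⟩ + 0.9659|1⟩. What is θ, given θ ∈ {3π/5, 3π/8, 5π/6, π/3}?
5π/6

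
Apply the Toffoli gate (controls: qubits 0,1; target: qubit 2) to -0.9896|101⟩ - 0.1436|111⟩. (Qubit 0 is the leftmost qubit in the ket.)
-0.9896|101⟩ - 0.1436|110⟩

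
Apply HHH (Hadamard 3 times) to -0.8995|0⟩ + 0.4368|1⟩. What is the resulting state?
-0.3272|0⟩ - 0.9449|1⟩

H² = I, so H^3 = H: a single Hadamard. With (a, b) = (-0.8995, 0.4368), H gives ((a + b)/√2, (a − b)/√2) = (-0.3272, -0.9449).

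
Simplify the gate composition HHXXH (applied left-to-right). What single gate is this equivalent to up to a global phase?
H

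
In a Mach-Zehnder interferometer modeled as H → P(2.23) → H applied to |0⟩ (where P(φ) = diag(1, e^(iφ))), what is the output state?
(0.1938 + 0.3952i)|0⟩ + (0.8062 - 0.3952i)|1⟩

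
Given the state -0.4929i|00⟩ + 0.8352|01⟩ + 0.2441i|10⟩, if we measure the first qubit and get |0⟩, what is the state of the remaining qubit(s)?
-0.5082i|0⟩ + 0.8612|1⟩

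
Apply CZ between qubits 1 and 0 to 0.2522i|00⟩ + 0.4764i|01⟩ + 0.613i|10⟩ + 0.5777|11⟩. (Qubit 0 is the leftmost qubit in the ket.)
0.2522i|00⟩ + 0.4764i|01⟩ + 0.613i|10⟩ - 0.5777|11⟩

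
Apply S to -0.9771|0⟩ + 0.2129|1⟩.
-0.9771|0⟩ + 0.2129i|1⟩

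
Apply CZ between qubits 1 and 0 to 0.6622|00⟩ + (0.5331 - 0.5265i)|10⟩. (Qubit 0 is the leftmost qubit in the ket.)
0.6622|00⟩ + (0.5331 - 0.5265i)|10⟩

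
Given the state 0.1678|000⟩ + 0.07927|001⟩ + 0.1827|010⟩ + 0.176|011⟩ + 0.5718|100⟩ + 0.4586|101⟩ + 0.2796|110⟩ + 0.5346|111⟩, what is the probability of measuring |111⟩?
0.2858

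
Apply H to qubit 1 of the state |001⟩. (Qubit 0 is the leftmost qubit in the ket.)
1/√2|001⟩ + 1/√2|011⟩

H on qubit 1 mixes each pair of kets that differ only in qubit 1: amplitudes (a, b) of (|…0…⟩, |…1…⟩) become ((a + b)/√2, (a − b)/√2). Kets absent from the input have amplitude 0.
(|001⟩, |011⟩): (a, b) = (1, 0) → (1/√2, 1/√2)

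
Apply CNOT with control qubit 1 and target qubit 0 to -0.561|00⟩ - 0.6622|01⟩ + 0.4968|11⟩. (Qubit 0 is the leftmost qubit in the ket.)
-0.561|00⟩ + 0.4968|01⟩ - 0.6622|11⟩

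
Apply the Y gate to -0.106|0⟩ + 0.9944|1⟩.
-0.9944i|0⟩ - 0.106i|1⟩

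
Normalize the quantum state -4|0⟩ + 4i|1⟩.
-1/√2|0⟩ + (1/√2)i|1⟩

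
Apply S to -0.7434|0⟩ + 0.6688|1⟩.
-0.7434|0⟩ + 0.6688i|1⟩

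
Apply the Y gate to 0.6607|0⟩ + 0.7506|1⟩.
-0.7506i|0⟩ + 0.6607i|1⟩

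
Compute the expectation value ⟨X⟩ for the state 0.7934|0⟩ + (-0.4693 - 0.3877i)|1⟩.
-0.7447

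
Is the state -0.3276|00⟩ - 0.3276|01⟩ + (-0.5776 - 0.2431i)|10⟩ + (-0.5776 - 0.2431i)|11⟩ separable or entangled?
Separable

Writing the state as a|00⟩ + b|01⟩ + c|10⟩ + d|11⟩, it is a product state iff ad − bc = 0.
Here (a, b, c, d) = (-0.3276, -0.3276, (-0.5776 - 0.2431i), (-0.5776 - 0.2431i)): ad − bc = (-0.3276)(-0.5776 - 0.2431i) − (-0.3276)(-0.5776 - 0.2431i) = 0, so the state is separable.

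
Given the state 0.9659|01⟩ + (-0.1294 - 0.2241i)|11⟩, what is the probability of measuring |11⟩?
0.06697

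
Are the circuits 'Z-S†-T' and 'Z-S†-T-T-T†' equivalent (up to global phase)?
Yes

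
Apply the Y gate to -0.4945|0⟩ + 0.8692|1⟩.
-0.8692i|0⟩ - 0.4945i|1⟩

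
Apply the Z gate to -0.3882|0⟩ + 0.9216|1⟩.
-0.3882|0⟩ - 0.9216|1⟩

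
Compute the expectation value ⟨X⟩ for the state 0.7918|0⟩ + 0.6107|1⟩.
0.9671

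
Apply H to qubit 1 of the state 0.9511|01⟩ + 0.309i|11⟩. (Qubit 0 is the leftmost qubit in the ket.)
0.6725|00⟩ - 0.6725|01⟩ + 0.2185i|10⟩ - 0.2185i|11⟩

H on qubit 1 mixes each pair of kets that differ only in qubit 1: amplitudes (a, b) of (|…0…⟩, |…1…⟩) become ((a + b)/√2, (a − b)/√2). Kets absent from the input have amplitude 0.
(|00⟩, |01⟩): (a, b) = (0, 0.9511) → (0.6725, -0.6725)
(|10⟩, |11⟩): (a, b) = (0, 0.309i) → (0.2185i, -0.2185i)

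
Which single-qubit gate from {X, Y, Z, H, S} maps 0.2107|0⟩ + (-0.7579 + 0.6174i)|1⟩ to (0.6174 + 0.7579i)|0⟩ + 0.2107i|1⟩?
Y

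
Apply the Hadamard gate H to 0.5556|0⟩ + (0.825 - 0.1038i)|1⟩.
(0.9762 - 0.0734i)|0⟩ + (-0.1905 + 0.0734i)|1⟩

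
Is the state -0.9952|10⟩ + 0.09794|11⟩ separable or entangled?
Separable

Writing the state as a|00⟩ + b|01⟩ + c|10⟩ + d|11⟩, it is a product state iff ad − bc = 0.
Here (a, b, c, d) = (0, 0, -0.9952, 0.09794): ad − bc = (0)(0.09794) − (0)(-0.9952) = 0, so the state is separable.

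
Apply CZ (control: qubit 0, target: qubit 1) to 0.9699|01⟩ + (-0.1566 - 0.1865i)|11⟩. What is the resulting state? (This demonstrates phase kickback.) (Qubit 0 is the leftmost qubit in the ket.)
0.9699|01⟩ + (0.1566 + 0.1865i)|11⟩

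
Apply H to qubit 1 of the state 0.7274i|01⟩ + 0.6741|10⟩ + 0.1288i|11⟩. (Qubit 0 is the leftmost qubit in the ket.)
0.5143i|00⟩ - 0.5143i|01⟩ + (0.4767 + 0.09108i)|10⟩ + (0.4767 - 0.09108i)|11⟩

H on qubit 1 mixes each pair of kets that differ only in qubit 1: amplitudes (a, b) of (|…0…⟩, |…1…⟩) become ((a + b)/√2, (a − b)/√2). Kets absent from the input have amplitude 0.
(|00⟩, |01⟩): (a, b) = (0, 0.7274i) → (0.5143i, -0.5143i)
(|10⟩, |11⟩): (a, b) = (0.6741, 0.1288i) → ((0.4767 + 0.09108i), (0.4767 - 0.09108i))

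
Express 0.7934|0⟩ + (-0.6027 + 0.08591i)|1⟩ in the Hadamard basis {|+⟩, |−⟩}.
(0.1348 + 0.06075i)|+⟩ + (0.9872 - 0.06075i)|−⟩

With |ψ⟩ = α|0⟩ + β|1⟩, the Hadamard-basis coefficients are ⟨+|ψ⟩ = (α + β)/√2 and ⟨−|ψ⟩ = (α − β)/√2.
Here α = 0.7934, β = (-0.6027 + 0.08591i): (α + β)/√2 = (0.1348 + 0.06075i), (α − β)/√2 = (0.9872 - 0.06075i).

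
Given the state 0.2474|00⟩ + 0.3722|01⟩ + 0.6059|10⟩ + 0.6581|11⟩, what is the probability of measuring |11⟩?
0.4331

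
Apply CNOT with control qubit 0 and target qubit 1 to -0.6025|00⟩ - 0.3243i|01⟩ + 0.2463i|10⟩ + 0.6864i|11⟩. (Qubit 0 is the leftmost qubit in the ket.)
-0.6025|00⟩ - 0.3243i|01⟩ + 0.6864i|10⟩ + 0.2463i|11⟩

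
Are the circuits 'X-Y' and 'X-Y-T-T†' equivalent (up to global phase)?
Yes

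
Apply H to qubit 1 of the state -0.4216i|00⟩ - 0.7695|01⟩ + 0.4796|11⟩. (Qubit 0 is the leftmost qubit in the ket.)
(-0.5441 - 0.2981i)|00⟩ + (0.5441 - 0.2981i)|01⟩ + 0.3391|10⟩ - 0.3391|11⟩

H on qubit 1 mixes each pair of kets that differ only in qubit 1: amplitudes (a, b) of (|…0…⟩, |…1…⟩) become ((a + b)/√2, (a − b)/√2). Kets absent from the input have amplitude 0.
(|00⟩, |01⟩): (a, b) = (-0.4216i, -0.7695) → ((-0.5441 - 0.2981i), (0.5441 - 0.2981i))
(|10⟩, |11⟩): (a, b) = (0, 0.4796) → (0.3391, -0.3391)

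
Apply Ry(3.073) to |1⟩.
-0.9994|0⟩ + 0.03429|1⟩

Ry(3.073) = [[cos(θ/2), −sin(θ/2)], [sin(θ/2), cos(θ/2)]]; θ = 3.073, cos(θ/2) ≈ 0.0342896, sin(θ/2) ≈ 0.999412.
With a = amp(|0⟩) = 0 and b = amp(|1⟩) = 1:
new amp(|0⟩) = (0.0342896)·a + (-0.999412)·b = -0.9994
new amp(|1⟩) = (0.999412)·a + (0.0342896)·b = 0.03429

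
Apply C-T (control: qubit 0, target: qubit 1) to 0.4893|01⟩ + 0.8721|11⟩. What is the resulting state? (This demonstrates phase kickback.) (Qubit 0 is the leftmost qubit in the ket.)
0.4893|01⟩ + (0.6167 + 0.6167i)|11⟩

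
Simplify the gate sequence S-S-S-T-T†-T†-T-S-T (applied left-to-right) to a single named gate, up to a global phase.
T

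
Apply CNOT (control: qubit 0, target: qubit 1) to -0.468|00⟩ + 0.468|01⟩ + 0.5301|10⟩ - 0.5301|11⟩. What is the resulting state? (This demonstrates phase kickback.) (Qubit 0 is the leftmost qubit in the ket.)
-0.468|00⟩ + 0.468|01⟩ - 0.5301|10⟩ + 0.5301|11⟩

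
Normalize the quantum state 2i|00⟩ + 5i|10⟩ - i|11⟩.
0.3651i|00⟩ + 0.9129i|10⟩ - 0.1826i|11⟩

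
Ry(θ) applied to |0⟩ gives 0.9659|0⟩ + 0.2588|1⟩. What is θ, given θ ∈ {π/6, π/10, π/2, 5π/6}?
π/6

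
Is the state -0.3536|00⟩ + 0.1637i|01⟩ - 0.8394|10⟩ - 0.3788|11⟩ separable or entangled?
Entangled

Writing the state as a|00⟩ + b|01⟩ + c|10⟩ + d|11⟩, it is a product state iff ad − bc = 0.
Here (a, b, c, d) = (-0.3536, 0.1637i, -0.8394, -0.3788): ad − bc = (-0.3536)(-0.3788) − (0.1637i)(-0.8394) = (0.1339 + 0.1374i) ≠ 0, so the state is entangled.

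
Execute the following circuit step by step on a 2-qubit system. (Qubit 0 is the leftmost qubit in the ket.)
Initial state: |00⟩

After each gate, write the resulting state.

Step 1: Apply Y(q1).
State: i|01⟩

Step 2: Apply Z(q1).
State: -i|01⟩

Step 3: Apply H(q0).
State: -(1/√2)i|01⟩ - (1/√2)i|11⟩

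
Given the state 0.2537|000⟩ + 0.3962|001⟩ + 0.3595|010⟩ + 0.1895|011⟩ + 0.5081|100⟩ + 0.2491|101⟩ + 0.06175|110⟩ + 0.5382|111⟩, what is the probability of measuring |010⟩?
0.1292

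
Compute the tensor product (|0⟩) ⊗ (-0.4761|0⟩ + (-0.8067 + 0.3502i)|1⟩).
-0.4761|00⟩ + (-0.8067 + 0.3502i)|01⟩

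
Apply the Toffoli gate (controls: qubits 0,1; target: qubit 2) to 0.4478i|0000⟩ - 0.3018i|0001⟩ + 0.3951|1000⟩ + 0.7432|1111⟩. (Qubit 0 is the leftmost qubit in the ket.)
0.4478i|0000⟩ - 0.3018i|0001⟩ + 0.3951|1000⟩ + 0.7432|1101⟩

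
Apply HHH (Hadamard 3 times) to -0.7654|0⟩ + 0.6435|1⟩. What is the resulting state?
-0.0862|0⟩ - 0.9962|1⟩

H² = I, so H^3 = H: a single Hadamard. With (a, b) = (-0.7654, 0.6435), H gives ((a + b)/√2, (a − b)/√2) = (-0.0862, -0.9962).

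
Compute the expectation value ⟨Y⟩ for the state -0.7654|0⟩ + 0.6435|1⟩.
0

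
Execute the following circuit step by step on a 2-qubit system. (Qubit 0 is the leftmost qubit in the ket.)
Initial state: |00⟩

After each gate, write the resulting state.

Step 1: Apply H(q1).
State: 1/√2|00⟩ + 1/√2|01⟩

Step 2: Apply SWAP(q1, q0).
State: 1/√2|00⟩ + 1/√2|10⟩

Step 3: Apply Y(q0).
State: -(1/√2)i|00⟩ + (1/√2)i|10⟩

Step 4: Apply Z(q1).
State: -(1/√2)i|00⟩ + (1/√2)i|10⟩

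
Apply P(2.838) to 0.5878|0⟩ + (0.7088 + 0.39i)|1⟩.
0.5878|0⟩ + (-0.793 - 0.1603i)|1⟩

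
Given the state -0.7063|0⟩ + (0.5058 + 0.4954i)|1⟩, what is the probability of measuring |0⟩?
0.4989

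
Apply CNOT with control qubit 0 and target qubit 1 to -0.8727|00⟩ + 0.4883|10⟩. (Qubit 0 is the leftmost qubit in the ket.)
-0.8727|00⟩ + 0.4883|11⟩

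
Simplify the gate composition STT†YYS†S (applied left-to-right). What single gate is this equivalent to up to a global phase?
S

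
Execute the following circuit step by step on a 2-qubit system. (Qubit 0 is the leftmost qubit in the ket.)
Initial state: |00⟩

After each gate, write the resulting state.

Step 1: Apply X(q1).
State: |01⟩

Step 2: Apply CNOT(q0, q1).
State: |01⟩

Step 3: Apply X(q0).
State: |11⟩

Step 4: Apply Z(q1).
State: -|11⟩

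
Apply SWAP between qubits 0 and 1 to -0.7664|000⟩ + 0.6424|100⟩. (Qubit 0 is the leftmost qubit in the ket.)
-0.7664|000⟩ + 0.6424|010⟩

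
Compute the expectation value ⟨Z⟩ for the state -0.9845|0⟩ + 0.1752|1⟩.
0.9385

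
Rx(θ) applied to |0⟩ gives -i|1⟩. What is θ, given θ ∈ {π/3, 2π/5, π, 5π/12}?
π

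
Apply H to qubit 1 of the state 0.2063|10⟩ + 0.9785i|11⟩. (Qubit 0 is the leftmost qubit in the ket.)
(0.1459 + 0.6919i)|10⟩ + (0.1459 - 0.6919i)|11⟩

H on qubit 1 mixes each pair of kets that differ only in qubit 1: amplitudes (a, b) of (|…0…⟩, |…1…⟩) become ((a + b)/√2, (a − b)/√2). Kets absent from the input have amplitude 0.
(|10⟩, |11⟩): (a, b) = (0.2063, 0.9785i) → ((0.1459 + 0.6919i), (0.1459 - 0.6919i))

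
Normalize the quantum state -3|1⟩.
-|1⟩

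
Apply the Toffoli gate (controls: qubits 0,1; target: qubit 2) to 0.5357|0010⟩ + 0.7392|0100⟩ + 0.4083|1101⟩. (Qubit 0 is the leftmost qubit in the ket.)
0.5357|0010⟩ + 0.7392|0100⟩ + 0.4083|1111⟩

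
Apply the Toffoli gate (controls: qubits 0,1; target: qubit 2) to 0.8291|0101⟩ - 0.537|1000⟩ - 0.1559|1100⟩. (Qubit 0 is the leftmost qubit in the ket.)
0.8291|0101⟩ - 0.537|1000⟩ - 0.1559|1110⟩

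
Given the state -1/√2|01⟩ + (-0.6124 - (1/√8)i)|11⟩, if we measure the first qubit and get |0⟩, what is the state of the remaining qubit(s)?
-|1⟩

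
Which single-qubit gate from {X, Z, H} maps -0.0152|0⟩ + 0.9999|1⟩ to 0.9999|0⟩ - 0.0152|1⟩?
X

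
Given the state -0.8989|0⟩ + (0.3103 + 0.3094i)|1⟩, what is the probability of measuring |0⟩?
0.808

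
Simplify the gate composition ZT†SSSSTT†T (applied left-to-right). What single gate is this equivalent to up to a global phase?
Z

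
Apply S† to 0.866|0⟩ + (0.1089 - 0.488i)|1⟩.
0.866|0⟩ + (-0.488 - 0.1089i)|1⟩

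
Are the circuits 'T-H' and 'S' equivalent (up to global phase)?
No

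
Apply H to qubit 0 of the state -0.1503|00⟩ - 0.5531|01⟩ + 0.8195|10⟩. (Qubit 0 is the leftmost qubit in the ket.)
0.4732|00⟩ - 0.3911|01⟩ - 0.6858|10⟩ - 0.3911|11⟩

H on qubit 0 mixes each pair of kets that differ only in qubit 0: amplitudes (a, b) of (|…0…⟩, |…1…⟩) become ((a + b)/√2, (a − b)/√2). Kets absent from the input have amplitude 0.
(|00⟩, |10⟩): (a, b) = (-0.1503, 0.8195) → (0.4732, -0.6858)
(|01⟩, |11⟩): (a, b) = (-0.5531, 0) → (-0.3911, -0.3911)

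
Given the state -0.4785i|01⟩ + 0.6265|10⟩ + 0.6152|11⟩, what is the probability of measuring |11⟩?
0.3785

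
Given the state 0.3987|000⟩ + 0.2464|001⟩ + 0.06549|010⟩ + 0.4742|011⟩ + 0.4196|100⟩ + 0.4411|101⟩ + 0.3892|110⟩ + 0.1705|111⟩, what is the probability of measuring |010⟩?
0.004289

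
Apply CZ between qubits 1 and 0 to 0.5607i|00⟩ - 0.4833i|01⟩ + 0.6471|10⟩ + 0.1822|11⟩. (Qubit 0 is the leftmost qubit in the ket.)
0.5607i|00⟩ - 0.4833i|01⟩ + 0.6471|10⟩ - 0.1822|11⟩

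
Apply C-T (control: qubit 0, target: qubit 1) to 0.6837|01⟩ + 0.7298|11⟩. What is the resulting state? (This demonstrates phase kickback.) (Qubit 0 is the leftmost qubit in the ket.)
0.6837|01⟩ + (0.516 + 0.516i)|11⟩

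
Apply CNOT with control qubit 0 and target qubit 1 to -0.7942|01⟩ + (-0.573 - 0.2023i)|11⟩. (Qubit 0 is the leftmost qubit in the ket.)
-0.7942|01⟩ + (-0.573 - 0.2023i)|10⟩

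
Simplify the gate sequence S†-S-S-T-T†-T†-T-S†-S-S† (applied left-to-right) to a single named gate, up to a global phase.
I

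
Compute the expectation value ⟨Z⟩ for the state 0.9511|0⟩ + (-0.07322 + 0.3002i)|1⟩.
0.8091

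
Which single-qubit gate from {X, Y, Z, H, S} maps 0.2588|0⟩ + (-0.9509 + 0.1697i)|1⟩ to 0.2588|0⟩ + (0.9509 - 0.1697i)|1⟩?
Z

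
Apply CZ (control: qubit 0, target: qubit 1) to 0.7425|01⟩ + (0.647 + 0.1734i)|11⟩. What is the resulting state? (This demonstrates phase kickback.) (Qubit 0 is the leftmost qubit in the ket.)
0.7425|01⟩ + (-0.647 - 0.1734i)|11⟩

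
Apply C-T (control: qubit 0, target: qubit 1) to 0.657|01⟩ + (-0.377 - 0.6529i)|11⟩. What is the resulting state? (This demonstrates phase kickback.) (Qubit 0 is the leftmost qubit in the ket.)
0.657|01⟩ + (0.1951 - 0.7282i)|11⟩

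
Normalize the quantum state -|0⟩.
-|0⟩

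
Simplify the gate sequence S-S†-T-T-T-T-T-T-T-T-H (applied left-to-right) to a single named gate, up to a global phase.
H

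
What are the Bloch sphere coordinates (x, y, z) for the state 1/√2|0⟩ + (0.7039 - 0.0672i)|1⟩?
(0.9955, -0.09504, 0.00000895)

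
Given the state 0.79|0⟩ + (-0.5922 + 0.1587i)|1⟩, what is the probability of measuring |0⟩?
0.6241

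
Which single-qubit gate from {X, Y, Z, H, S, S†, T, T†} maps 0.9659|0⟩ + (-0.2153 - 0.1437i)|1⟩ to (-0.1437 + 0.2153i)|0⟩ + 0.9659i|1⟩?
Y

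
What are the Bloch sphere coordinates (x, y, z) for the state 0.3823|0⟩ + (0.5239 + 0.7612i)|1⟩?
(0.4006, 0.582, -0.7077)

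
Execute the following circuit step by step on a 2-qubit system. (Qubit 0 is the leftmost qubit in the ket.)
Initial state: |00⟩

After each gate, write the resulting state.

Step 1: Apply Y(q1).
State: i|01⟩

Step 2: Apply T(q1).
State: (-1/√2 + (1/√2)i)|01⟩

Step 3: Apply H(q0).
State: (-1/2 + (1/2)i)|01⟩ + (-1/2 + (1/2)i)|11⟩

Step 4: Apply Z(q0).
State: (-1/2 + (1/2)i)|01⟩ + (1/2 - (1/2)i)|11⟩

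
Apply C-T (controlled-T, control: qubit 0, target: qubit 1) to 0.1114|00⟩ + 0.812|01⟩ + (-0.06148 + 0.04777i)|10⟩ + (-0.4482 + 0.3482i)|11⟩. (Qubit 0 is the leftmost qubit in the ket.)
0.1114|00⟩ + 0.812|01⟩ + (-0.06148 + 0.04777i)|10⟩ + (-0.5631 - 0.07071i)|11⟩

C-T leaves the control-|0⟩ kets |00⟩, |01⟩ unchanged and applies T to qubit 1 on the control-|1⟩ pair (|10⟩, |11⟩).
T = [[1, 0], [0, (1/√2 + (1/√2)i)]].
With a = amp(|10⟩) = (-0.06148 + 0.04777i) and b = amp(|11⟩) = (-0.4482 + 0.3482i):
new amp(|10⟩) = (1)·a = (-0.06148 + 0.04777i)
new amp(|11⟩) = (1/√2 + (1/√2)i)·b = (-0.5631 - 0.07071i)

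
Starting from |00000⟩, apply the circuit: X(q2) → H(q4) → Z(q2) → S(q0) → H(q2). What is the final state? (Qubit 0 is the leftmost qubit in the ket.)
-1/2|00000⟩ - 1/2|00001⟩ + 1/2|00100⟩ + 1/2|00101⟩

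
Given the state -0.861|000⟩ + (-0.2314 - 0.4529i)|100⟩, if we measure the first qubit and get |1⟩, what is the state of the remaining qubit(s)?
(-0.455 - 0.8905i)|00⟩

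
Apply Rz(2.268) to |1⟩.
(0.423 + 0.9061i)|1⟩

Rz(2.268) = [[e^(−iθ/2), 0], [0, e^(iθ/2)]] with e^(±iθ/2) = cos(θ/2) ± i·sin(θ/2); θ = 2.268, cos(θ/2) ≈ 0.423039, sin(θ/2) ≈ 0.906112.
With a = amp(|0⟩) = 0 and b = amp(|1⟩) = 1:
new amp(|0⟩) = (0.423039 - 0.906112i)·a = 0
new amp(|1⟩) = (0.423039 + 0.906112i)·b = (0.423 + 0.9061i)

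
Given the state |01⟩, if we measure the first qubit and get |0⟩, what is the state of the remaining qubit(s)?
|1⟩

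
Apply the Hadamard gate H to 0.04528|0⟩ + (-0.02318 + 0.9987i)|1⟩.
(0.01563 + 0.7062i)|0⟩ + (0.04841 - 0.7062i)|1⟩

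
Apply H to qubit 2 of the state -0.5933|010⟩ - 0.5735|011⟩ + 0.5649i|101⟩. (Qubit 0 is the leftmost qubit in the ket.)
-0.8251|010⟩ - 0.014|011⟩ + 0.3994i|100⟩ - 0.3994i|101⟩

H on qubit 2 mixes each pair of kets that differ only in qubit 2: amplitudes (a, b) of (|…0…⟩, |…1…⟩) become ((a + b)/√2, (a − b)/√2). Kets absent from the input have amplitude 0.
(|010⟩, |011⟩): (a, b) = (-0.5933, -0.5735) → (-0.8251, -0.014)
(|100⟩, |101⟩): (a, b) = (0, 0.5649i) → (0.3994i, -0.3994i)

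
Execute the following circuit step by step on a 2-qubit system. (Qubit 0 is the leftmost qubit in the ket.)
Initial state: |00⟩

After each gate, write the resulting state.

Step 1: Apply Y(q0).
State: i|10⟩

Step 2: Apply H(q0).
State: (1/√2)i|00⟩ - (1/√2)i|10⟩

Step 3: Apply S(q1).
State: (1/√2)i|00⟩ - (1/√2)i|10⟩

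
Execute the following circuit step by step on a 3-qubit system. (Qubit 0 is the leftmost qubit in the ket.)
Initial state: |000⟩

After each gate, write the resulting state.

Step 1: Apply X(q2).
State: |001⟩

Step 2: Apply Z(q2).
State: -|001⟩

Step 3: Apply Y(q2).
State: i|000⟩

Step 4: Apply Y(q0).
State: -|100⟩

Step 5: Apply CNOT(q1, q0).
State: -|100⟩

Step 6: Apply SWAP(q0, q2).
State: -|001⟩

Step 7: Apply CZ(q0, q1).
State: -|001⟩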